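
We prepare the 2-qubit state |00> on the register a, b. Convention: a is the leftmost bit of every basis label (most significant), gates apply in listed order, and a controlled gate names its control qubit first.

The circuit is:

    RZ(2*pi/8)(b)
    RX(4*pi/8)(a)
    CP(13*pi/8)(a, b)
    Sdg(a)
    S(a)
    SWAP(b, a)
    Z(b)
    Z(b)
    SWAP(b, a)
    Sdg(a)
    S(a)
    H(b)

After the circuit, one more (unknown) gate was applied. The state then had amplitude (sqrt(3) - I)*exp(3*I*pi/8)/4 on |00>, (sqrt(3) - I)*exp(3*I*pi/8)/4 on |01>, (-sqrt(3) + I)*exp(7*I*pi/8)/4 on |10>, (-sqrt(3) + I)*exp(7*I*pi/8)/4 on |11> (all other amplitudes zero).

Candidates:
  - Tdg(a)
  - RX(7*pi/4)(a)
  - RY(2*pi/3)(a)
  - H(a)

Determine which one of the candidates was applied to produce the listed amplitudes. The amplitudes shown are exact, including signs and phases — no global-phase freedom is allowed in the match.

It was RY(2*pi/3)(a) that produced the state shown.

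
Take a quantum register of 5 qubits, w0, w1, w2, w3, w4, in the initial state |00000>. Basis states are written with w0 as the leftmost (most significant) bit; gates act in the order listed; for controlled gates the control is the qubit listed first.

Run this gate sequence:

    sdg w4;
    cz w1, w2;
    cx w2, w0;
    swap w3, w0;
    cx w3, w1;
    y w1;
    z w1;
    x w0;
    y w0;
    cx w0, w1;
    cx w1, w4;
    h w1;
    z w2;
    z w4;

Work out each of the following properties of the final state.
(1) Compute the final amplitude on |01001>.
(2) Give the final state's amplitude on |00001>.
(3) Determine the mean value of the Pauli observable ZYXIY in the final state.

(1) |01001> carries amplitude -sqrt(2)/2 in the final state.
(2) The final state's coefficient on |00001> equals sqrt(2)/2.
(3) The observable ZYXIY averages to 0.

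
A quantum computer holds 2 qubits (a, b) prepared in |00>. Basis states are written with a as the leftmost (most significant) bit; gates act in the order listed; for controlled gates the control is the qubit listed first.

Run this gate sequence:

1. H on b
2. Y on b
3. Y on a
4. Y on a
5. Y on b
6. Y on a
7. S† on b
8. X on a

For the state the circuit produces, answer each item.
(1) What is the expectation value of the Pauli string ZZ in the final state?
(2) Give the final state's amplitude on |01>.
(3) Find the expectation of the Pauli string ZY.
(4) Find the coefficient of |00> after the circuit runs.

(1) The observable ZZ averages to 0. Key observation: steps 2-5 multiply out to the identity, so the circuit reduces to the remaining gates.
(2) The amplitude on |01> is sqrt(2)/2.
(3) The expectation value of ZY is -1.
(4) |00> carries amplitude sqrt(2)*I/2 in the final state.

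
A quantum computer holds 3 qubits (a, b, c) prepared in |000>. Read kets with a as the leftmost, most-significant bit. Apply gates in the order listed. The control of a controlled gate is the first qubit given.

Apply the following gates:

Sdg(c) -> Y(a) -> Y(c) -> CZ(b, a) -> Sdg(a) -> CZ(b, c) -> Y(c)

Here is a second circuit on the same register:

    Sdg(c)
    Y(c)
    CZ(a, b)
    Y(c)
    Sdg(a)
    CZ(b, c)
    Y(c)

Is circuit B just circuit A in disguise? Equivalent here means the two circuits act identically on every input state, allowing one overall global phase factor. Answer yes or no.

No — the two circuits implement different unitaries, even allowing a global phase.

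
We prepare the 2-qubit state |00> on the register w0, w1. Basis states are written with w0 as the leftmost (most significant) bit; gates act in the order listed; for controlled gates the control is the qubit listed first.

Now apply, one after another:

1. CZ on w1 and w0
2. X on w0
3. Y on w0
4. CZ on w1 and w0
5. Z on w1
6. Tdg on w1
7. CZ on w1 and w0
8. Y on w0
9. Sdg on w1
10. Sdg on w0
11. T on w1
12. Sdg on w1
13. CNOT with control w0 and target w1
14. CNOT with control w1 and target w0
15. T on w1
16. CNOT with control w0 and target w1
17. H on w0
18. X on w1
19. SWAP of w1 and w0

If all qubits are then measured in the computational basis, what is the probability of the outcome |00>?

Outcome |00> occurs with probability 1/2.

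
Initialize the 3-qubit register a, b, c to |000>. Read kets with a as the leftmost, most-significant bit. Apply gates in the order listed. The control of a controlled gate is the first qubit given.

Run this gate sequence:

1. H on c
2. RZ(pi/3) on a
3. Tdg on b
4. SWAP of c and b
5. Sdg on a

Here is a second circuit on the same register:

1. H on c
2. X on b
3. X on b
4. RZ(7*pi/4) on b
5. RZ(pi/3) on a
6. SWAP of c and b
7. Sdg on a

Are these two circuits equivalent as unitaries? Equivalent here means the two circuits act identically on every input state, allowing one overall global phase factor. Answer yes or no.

Yes — the two circuits implement the same unitary up to a global phase.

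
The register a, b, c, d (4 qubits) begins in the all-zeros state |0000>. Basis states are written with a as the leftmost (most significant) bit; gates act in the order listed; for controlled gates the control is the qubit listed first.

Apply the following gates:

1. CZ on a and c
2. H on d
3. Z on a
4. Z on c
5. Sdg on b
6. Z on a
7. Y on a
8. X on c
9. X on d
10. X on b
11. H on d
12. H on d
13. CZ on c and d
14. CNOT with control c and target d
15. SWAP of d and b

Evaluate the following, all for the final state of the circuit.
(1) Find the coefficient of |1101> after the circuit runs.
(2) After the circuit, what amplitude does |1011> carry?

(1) The final state's coefficient on |1101> equals 0.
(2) The final state's coefficient on |1011> equals -sqrt(2)*I/2.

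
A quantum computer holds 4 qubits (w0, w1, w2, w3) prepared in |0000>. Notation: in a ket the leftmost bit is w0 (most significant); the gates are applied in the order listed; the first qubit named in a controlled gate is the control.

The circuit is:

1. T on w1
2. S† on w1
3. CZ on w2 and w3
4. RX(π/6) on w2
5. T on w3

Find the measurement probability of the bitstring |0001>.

A full measurement returns |0001> with probability 0.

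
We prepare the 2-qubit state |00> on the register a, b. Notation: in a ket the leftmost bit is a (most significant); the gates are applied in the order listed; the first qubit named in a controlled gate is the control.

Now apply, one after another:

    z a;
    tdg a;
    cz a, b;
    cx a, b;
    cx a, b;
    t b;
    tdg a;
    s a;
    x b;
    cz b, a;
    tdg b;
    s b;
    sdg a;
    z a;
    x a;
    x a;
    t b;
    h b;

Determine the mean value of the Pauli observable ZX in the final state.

In the final state, ZX has expectation -1. Key observation: the block from step 4 through step 5 cancels to the identity and can be dropped.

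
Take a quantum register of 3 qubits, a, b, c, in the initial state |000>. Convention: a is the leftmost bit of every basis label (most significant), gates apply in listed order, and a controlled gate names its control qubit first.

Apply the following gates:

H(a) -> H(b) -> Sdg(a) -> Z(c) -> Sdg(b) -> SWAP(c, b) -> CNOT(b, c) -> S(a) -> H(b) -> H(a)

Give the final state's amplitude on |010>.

The final state's coefficient on |010> equals 1/2.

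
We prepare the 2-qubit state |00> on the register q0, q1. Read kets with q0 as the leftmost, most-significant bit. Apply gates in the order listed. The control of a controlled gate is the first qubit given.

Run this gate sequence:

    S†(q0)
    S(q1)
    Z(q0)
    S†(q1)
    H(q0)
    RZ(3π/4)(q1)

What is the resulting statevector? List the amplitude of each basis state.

The resulting statevector has amplitude -sqrt(2)*exp(5*I*pi/8)/2 on |00>, 0 on |01>, -sqrt(2)*exp(5*I*pi/8)/2 on |10>, 0 on |11>.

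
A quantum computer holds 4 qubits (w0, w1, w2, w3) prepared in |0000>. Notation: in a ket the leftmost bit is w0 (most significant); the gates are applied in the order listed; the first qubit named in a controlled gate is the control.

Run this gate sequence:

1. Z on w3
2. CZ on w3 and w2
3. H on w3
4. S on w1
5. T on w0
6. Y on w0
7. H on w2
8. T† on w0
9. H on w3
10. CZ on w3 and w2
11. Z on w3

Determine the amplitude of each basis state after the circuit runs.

The resulting statevector has amplitude sqrt(2)*exp(I*pi/4)/2 on |1000>, sqrt(2)*exp(I*pi/4)/2 on |1010>, and 0 on every other basis state.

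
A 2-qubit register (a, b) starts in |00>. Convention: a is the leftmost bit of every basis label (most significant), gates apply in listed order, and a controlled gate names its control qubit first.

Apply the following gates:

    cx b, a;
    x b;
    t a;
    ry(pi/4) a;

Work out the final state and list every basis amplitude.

The resulting statevector has amplitude 0 on |00>, sqrt(sqrt(2) + 2)/2 on |01>, 0 on |10>, sqrt(2 - sqrt(2))/2 on |11>.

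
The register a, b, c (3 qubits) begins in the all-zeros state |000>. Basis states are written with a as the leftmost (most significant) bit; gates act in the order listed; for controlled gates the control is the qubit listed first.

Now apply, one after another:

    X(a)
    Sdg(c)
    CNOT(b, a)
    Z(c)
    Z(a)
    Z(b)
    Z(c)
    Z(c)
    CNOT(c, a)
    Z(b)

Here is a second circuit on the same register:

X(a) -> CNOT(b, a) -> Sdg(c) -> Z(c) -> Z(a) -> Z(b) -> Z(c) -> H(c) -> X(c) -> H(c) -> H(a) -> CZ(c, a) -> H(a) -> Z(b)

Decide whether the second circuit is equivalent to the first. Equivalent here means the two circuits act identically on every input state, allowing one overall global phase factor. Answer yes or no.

Yes, they are equivalent — the unitaries differ by at most a global phase.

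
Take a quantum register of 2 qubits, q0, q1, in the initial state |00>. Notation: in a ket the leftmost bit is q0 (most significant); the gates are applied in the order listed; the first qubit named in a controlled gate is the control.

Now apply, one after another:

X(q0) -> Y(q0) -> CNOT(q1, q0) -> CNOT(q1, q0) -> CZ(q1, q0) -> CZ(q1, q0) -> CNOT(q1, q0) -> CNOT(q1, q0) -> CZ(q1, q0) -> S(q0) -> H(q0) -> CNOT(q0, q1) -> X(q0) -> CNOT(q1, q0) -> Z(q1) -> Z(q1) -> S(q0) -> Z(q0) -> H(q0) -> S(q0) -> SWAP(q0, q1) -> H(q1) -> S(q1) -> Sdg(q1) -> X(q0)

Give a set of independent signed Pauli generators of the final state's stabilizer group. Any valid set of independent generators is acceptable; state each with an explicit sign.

The final state is stabilized by the group generated by +XI, +IY; other independent generating sets are equally valid. Key observation: steps 3-8 multiply out to the identity, so the circuit reduces to the remaining gates.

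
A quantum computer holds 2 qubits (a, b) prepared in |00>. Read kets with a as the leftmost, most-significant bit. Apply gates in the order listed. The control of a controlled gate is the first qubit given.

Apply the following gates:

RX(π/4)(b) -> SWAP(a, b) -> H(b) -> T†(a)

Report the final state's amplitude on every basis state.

The resulting statevector has amplitude sqrt(2*sqrt(2) + 4)/4 on |00>, sqrt(2*sqrt(2) + 4)/4 on |01>, -sqrt(4 - 2*sqrt(2))*exp(I*pi/4)/4 on |10>, -sqrt(4 - 2*sqrt(2))*exp(I*pi/4)/4 on |11>.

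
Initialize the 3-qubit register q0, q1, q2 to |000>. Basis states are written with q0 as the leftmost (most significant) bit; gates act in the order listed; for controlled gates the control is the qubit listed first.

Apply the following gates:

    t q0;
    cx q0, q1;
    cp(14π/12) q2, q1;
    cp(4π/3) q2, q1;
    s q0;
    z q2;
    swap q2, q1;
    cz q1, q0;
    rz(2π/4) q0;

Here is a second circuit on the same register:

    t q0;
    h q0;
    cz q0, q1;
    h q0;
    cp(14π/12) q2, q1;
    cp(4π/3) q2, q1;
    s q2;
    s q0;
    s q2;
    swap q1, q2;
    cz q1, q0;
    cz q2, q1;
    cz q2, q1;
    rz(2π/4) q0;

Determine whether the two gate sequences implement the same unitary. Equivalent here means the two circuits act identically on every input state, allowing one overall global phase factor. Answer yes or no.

No — the two circuits implement different unitaries, even allowing a global phase.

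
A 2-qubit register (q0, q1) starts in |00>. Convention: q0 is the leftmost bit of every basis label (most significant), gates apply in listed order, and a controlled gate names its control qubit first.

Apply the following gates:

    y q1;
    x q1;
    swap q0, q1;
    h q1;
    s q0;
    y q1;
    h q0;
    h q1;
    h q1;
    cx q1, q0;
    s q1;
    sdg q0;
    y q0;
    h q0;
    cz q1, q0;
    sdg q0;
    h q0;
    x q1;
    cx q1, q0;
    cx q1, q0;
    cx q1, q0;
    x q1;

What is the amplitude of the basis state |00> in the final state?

|00> carries amplitude 0 in the final state. Key observation: steps 19-20 multiply out to the identity, so the circuit reduces to the remaining gates.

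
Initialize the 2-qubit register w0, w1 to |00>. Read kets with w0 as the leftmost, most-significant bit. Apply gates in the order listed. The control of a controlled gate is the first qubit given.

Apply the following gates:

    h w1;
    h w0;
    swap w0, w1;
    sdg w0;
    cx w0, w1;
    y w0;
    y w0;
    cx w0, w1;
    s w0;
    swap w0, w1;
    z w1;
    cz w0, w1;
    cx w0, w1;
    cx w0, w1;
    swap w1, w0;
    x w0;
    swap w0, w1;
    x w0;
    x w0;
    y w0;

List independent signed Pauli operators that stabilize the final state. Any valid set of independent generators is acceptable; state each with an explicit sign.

The final state is stabilized by the group generated by +XZ, +ZX; other independent generating sets are equally valid. Key observation: the block from step 3 through step 10 cancels to the identity and can be dropped.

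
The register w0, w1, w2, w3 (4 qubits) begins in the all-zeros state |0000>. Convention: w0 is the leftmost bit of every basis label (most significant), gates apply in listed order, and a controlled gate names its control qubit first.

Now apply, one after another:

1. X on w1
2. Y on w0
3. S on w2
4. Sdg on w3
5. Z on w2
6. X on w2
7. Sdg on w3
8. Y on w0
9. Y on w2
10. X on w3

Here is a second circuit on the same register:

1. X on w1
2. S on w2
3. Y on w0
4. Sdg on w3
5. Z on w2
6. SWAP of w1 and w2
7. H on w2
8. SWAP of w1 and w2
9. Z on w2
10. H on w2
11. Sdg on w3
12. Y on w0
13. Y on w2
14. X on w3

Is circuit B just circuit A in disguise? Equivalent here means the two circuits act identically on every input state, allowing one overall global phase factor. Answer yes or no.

No, they are not equivalent — no single phase factor reconciles the two unitaries.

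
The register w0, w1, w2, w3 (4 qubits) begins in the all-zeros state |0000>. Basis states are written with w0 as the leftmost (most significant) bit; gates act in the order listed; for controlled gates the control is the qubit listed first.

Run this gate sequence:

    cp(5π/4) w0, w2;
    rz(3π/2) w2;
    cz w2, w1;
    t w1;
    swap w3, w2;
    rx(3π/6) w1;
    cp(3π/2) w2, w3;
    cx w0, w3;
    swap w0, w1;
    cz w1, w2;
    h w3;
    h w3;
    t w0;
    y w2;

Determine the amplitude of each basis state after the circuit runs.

The final amplitudes are -sqrt(2)*exp(3*I*pi/4)/2 on |0010>, -sqrt(2)*I/2 on |1010>, and 0 on every other basis state.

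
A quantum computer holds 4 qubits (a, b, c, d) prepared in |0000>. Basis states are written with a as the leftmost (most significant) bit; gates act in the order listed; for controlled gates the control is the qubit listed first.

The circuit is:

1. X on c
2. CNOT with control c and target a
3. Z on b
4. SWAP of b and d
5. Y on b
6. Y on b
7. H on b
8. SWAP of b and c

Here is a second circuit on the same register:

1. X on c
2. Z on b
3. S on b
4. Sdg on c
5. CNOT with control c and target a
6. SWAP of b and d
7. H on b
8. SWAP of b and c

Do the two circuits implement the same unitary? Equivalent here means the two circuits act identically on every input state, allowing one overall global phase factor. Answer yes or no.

No — the two circuits implement different unitaries, even allowing a global phase.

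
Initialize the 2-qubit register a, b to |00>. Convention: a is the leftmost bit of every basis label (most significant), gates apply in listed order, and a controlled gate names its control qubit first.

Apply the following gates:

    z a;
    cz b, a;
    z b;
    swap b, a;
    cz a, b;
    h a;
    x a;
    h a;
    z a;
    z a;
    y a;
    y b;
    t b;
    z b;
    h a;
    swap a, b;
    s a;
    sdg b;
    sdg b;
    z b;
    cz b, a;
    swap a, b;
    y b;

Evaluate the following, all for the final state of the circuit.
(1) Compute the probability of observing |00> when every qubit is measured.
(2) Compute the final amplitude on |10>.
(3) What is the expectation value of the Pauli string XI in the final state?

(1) Outcome |00> occurs with probability 1/2. Key observation: steps 6-9 multiply out to the identity, so the circuit reduces to the remaining gates.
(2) The final state's coefficient on |10> equals sqrt(2)*exp(I*pi/4)/2.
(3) In the final state, XI has expectation 1.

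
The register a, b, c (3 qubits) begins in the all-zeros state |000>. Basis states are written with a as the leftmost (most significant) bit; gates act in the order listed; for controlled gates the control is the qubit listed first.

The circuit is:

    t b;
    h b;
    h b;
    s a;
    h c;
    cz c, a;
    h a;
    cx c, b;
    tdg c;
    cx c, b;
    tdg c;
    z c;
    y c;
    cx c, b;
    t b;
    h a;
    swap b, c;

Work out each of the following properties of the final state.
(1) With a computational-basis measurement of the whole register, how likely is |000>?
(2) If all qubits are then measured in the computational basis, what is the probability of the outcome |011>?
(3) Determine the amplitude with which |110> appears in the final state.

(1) The probability of measuring |000> is 1/2. Key observation: the block from step 2 through step 3 cancels to the identity and can be dropped.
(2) Outcome |011> occurs with probability 1/2.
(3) The final state's coefficient on |110> equals 0.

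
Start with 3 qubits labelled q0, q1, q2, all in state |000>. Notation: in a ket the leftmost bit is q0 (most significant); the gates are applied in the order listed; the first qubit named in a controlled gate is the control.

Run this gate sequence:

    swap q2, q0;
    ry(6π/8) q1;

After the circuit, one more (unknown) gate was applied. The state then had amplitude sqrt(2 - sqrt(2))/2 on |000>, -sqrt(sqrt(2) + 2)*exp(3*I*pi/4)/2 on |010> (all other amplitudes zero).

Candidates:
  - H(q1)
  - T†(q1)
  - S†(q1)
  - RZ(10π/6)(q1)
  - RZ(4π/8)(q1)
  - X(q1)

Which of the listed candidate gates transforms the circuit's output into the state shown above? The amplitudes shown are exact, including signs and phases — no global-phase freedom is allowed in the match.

The unique candidate consistent with the amplitudes is T†(q1).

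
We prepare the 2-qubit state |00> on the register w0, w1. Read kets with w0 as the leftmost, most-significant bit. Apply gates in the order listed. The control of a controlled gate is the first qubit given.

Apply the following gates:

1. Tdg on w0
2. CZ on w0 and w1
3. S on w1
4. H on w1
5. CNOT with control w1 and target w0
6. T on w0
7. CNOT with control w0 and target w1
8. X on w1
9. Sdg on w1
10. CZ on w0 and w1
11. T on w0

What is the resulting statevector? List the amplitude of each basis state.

After the circuit, the state carries amplitude 0 on |00>, -sqrt(2)*I/2 on |01>, 0 on |10>, -sqrt(2)/2 on |11>.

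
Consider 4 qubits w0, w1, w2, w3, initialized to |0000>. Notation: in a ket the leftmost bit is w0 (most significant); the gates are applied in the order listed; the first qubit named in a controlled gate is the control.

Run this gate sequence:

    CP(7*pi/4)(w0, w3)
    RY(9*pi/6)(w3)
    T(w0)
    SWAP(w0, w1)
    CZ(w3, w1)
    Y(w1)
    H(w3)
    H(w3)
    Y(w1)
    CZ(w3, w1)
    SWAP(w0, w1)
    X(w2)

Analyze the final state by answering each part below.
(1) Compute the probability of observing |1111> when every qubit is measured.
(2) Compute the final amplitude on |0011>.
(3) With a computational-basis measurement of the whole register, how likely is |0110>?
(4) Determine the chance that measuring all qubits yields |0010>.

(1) Outcome |1111> occurs with probability 0. Key observation: gates 4-11 undo each other exactly, leaving only the rest of the circuit to track.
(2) |0011> carries amplitude sqrt(2)/2 in the final state.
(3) A full measurement returns |0110> with probability 0.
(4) Outcome |0010> occurs with probability 1/2.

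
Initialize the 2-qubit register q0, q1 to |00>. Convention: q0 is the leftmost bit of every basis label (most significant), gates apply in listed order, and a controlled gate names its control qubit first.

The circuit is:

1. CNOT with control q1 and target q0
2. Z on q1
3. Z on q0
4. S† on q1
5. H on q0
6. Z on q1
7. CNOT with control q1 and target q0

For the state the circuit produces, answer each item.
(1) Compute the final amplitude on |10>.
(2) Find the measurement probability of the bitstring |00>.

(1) |10> carries amplitude sqrt(2)/2 in the final state.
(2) A full measurement returns |00> with probability 1/2.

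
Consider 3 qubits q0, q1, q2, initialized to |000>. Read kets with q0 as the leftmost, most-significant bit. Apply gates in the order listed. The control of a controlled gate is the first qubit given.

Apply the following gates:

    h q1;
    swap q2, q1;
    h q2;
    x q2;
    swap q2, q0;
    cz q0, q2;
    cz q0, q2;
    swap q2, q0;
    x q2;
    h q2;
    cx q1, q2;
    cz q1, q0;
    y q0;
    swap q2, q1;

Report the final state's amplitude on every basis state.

After the circuit, the state carries amplitude sqrt(2)*I/2 on |100>, sqrt(2)*I/2 on |110>, and 0 on every other basis state. Key observation: the block from step 3 through step 10 cancels to the identity and can be dropped.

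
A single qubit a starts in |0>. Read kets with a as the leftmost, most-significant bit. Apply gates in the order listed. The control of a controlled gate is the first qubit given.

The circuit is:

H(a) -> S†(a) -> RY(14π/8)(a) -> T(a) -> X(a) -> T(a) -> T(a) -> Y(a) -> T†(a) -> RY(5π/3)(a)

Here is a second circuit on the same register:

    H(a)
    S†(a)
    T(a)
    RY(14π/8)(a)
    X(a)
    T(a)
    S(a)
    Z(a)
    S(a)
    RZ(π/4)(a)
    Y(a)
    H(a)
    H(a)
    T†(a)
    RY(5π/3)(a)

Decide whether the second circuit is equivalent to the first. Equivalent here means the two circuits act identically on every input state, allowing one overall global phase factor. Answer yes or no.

No, they are not equivalent — no single phase factor reconciles the two unitaries.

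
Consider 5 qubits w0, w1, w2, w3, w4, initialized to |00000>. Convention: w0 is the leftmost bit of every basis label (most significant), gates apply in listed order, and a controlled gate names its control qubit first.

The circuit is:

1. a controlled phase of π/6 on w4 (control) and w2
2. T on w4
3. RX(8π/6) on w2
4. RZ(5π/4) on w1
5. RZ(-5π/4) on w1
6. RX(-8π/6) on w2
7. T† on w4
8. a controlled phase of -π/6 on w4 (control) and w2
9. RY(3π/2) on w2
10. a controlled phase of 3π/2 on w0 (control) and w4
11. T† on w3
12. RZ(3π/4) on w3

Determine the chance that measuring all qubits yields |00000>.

The probability of measuring |00000> is 1/2. Key observation: the block from step 1 through step 8 cancels to the identity and can be dropped.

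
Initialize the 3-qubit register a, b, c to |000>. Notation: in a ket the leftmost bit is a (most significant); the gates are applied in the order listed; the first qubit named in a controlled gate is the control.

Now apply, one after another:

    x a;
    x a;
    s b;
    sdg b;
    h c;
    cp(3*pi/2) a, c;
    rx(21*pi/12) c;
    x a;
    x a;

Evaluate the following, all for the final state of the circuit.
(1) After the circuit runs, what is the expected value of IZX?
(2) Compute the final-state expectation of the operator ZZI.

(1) The observable IZX averages to 1.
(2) The expectation value of ZZI is 1.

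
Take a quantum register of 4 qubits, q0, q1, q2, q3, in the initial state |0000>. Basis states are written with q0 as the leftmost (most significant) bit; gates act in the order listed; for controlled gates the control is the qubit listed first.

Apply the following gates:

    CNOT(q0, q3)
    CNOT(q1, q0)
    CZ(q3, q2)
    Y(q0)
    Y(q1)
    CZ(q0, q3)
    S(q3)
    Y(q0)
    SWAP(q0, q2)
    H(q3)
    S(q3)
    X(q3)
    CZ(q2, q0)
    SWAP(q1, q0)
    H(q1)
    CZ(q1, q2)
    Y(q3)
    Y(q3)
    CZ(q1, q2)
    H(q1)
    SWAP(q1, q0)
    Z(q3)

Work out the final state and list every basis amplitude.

The resulting statevector has amplitude -sqrt(2)/2 on |0100>, -sqrt(2)*I/2 on |0101>, and 0 on every other basis state. Key observation: the block from step 14 through step 21 cancels to the identity and can be dropped.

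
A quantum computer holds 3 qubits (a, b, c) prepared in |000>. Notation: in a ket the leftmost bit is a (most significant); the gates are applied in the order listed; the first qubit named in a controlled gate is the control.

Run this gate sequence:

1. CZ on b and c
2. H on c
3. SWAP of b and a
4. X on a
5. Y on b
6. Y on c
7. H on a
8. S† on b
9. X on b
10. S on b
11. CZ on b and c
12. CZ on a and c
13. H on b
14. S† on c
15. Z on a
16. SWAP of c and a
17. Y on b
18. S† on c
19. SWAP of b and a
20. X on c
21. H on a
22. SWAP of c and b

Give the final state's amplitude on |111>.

The amplitude on |111> is -I/2.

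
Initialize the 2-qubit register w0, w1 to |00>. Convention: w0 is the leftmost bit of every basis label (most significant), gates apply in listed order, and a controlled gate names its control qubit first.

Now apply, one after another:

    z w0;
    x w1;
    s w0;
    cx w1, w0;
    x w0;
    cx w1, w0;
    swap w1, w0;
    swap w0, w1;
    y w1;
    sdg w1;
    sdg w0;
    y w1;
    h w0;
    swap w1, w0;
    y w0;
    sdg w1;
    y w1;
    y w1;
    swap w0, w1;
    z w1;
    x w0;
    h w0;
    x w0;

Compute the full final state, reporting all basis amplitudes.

After the circuit, the state carries amplitude 1/2 - I/2 on |00>, 0 on |01>, -1/2 - I/2 on |10>, 0 on |11>.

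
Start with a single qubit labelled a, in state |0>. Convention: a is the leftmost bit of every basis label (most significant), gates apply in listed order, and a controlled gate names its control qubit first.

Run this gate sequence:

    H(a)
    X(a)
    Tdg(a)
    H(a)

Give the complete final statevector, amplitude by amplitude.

The resulting statevector has amplitude 1/2 - exp(3*I*pi/4)/2 on |0>, 1/2 + exp(3*I*pi/4)/2 on |1>.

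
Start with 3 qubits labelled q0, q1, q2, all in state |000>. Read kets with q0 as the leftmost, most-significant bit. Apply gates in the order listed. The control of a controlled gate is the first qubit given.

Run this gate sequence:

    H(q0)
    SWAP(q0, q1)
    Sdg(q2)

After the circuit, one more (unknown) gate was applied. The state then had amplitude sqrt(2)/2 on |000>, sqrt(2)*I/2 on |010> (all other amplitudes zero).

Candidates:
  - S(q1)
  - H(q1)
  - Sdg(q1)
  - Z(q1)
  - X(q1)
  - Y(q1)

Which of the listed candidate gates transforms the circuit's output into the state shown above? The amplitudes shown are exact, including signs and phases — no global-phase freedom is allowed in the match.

The unique candidate consistent with the amplitudes is S(q1).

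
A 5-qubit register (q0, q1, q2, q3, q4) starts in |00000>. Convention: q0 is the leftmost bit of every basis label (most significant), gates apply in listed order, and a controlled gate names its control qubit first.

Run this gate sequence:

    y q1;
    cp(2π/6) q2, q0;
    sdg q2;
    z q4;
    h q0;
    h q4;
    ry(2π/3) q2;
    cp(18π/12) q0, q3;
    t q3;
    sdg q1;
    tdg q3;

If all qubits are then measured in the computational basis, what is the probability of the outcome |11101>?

The probability of measuring |11101> is 3/16.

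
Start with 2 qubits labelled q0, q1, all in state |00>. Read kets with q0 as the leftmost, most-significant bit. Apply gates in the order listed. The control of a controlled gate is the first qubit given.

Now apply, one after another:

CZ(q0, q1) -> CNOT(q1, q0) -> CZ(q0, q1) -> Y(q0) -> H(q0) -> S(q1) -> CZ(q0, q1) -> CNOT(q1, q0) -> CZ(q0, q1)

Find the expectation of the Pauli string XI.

The observable XI averages to -1.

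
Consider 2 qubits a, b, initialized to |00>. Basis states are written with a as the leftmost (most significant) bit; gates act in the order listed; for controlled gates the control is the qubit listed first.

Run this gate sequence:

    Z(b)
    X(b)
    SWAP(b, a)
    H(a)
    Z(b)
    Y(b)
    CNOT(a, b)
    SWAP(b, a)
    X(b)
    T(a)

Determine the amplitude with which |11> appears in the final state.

The amplitude on |11> is sqrt(2)*exp(3*I*pi/4)/2.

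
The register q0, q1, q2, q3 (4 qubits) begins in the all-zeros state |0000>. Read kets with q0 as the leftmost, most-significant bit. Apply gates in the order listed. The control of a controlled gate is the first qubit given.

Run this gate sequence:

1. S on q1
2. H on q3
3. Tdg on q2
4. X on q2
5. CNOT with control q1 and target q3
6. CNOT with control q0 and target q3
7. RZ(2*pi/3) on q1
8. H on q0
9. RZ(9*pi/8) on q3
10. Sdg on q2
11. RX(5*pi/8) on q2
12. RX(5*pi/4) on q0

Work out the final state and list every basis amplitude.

The resulting statevector has amplitude I*sqrt(sqrt(2)/4 + 1/2)*exp(-43*I*pi/48)*sin(5*pi/16)/2 + sqrt(1/2 - sqrt(2)/4)*exp(-43*I*pi/48)*sin(5*pi/16)/2 on |0000>, sqrt(1/2 - sqrt(2)/4)*exp(11*I*pi/48)*sin(5*pi/16)/2 + I*sqrt(sqrt(2)/4 + 1/2)*exp(11*I*pi/48)*sin(5*pi/16)/2 on |0001>, I*sqrt(1/2 - sqrt(2)/4)*exp(-43*I*pi/48)*cos(5*pi/16)/2 - sqrt(sqrt(2)/4 + 1/2)*exp(-43*I*pi/48)*cos(5*pi/16)/2 on |0010>, -sqrt(sqrt(2)/4 + 1/2)*exp(11*I*pi/48)*cos(5*pi/16)/2 + I*sqrt(1/2 - sqrt(2)/4)*exp(11*I*pi/48)*cos(5*pi/16)/2 on |0011>, 0 on |0100>, 0 on |0101>, 0 on |0110>, 0 on |0111>, I*sqrt(sqrt(2)/4 + 1/2)*exp(-43*I*pi/48)*sin(5*pi/16)/2 + sqrt(1/2 - sqrt(2)/4)*exp(-43*I*pi/48)*sin(5*pi/16)/2 on |1000>, sqrt(1/2 - sqrt(2)/4)*exp(11*I*pi/48)*sin(5*pi/16)/2 + I*sqrt(sqrt(2)/4 + 1/2)*exp(11*I*pi/48)*sin(5*pi/16)/2 on |1001>, I*sqrt(1/2 - sqrt(2)/4)*exp(-43*I*pi/48)*cos(5*pi/16)/2 - sqrt(sqrt(2)/4 + 1/2)*exp(-43*I*pi/48)*cos(5*pi/16)/2 on |1010>, -sqrt(sqrt(2)/4 + 1/2)*exp(11*I*pi/48)*cos(5*pi/16)/2 + I*sqrt(1/2 - sqrt(2)/4)*exp(11*I*pi/48)*cos(5*pi/16)/2 on |1011>, 0 on |1100>, 0 on |1101>, 0 on |1110>, 0 on |1111>.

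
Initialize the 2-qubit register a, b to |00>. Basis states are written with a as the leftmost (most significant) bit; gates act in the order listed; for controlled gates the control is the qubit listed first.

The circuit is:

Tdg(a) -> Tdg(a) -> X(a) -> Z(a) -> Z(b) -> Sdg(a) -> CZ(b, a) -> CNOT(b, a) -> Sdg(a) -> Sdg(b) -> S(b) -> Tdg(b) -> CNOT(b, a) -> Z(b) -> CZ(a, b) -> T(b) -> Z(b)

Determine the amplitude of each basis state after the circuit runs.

The resulting statevector has amplitude 1 on |10>, and 0 on every other basis state.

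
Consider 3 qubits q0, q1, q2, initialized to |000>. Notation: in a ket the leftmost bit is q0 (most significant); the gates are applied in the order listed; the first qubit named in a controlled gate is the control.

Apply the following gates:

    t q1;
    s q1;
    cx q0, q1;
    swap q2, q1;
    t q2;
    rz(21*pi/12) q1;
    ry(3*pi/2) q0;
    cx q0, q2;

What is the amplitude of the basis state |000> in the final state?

The final state's coefficient on |000> equals sqrt(2)*exp(I*pi/8)/2.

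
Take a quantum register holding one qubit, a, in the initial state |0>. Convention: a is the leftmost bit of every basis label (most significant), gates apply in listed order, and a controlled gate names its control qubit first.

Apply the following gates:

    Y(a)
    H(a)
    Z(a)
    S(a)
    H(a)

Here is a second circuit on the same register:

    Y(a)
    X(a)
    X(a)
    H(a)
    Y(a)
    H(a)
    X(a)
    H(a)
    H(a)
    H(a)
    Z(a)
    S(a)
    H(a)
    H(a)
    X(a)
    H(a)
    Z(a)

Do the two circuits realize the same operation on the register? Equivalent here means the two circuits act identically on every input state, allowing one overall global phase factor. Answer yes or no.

No: there is an input state on which the two circuits produce genuinely different outputs (not merely differing by a phase).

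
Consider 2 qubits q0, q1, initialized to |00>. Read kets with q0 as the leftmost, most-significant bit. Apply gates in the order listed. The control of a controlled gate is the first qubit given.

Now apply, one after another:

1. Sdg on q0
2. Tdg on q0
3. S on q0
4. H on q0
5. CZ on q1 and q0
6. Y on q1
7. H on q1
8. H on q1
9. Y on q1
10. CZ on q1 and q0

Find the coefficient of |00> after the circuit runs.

The amplitude on |00> is sqrt(2)/2.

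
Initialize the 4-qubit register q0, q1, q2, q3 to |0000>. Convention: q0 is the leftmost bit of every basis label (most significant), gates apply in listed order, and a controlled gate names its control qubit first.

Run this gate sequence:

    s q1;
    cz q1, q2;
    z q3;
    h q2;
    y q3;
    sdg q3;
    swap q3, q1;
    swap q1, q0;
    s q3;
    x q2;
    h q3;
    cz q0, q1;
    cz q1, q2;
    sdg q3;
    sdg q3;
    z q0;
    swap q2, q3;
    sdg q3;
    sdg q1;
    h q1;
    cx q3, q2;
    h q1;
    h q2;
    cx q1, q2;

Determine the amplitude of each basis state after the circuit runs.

The resulting statevector has amplitude -sqrt(2)/2 on |1010>, -sqrt(2)*I/2 on |1011>, and 0 on every other basis state.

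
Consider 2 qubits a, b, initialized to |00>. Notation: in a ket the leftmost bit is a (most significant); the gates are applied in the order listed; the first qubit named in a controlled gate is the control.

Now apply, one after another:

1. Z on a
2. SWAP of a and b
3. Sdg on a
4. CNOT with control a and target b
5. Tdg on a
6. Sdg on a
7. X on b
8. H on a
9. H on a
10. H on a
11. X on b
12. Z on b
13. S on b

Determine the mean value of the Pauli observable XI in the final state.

In the final state, XI has expectation 1.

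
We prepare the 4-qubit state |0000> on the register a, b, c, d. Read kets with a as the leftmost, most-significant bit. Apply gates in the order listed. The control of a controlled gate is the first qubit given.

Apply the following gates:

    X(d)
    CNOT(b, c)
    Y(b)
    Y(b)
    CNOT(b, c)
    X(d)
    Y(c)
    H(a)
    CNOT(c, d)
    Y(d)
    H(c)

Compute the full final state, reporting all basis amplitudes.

The resulting statevector has amplitude 1/2 on |0000>, -1/2 on |0010>, 1/2 on |1000>, -1/2 on |1010>, and 0 on every other basis state.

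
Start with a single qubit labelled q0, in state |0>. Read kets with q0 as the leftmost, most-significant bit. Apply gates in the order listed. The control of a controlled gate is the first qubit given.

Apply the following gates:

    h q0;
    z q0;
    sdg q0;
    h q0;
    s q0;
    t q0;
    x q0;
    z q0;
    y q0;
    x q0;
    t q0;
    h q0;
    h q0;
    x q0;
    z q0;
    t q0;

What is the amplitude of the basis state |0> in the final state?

The final state's coefficient on |0> equals -sqrt(2)/2.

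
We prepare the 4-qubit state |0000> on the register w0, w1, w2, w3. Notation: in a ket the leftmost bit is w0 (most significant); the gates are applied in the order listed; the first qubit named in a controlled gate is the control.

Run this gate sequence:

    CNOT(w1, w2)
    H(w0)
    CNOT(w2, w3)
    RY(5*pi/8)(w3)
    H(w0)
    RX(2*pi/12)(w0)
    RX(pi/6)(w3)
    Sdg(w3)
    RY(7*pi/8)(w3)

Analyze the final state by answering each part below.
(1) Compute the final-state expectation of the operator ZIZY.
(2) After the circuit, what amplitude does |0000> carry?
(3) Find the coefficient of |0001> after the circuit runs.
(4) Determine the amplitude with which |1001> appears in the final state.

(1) The expectation value of ZIZY is -sqrt(3)*sin(5*pi/16)*sin(7*pi/16)**2*cos(5*pi/16) - sqrt(3)*sin(5*pi/16)*cos(5*pi/16)*cos(7*pi/16)**2.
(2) |0000> carries amplitude sqrt(3)*cos(5*pi/16)*cos(7*pi/16)/4 + cos(5*pi/16)*cos(7*pi/16)/2 + sin(7*pi/16)*cos(5*pi/16)/4 - I*sin(5*pi/16)*cos(7*pi/16)/4 + sqrt(3)*I*sin(5*pi/16)*sin(7*pi/16)/4 + I*sin(5*pi/16)*sin(7*pi/16)/2 in the final state.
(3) The final state's coefficient on |0001> equals -cos(5*pi/16)*cos(7*pi/16)/4 + sqrt(3)*sin(7*pi/16)*cos(5*pi/16)/4 + sin(7*pi/16)*cos(5*pi/16)/2 - I*sin(5*pi/16)*sin(7*pi/16)/4 - I*sin(5*pi/16)*cos(7*pi/16)/2 - sqrt(3)*I*sin(5*pi/16)*cos(7*pi/16)/4.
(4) The amplitude on |1001> is -sin(5*pi/16)*sin(7*pi/16)/2 - sin(5*pi/16)*cos(7*pi/16)/4 + sqrt(3)*sin(5*pi/16)*sin(7*pi/16)/4 - I*sin(7*pi/16)*cos(5*pi/16)/4 - sqrt(3)*I*cos(5*pi/16)*cos(7*pi/16)/4 + I*cos(5*pi/16)*cos(7*pi/16)/2.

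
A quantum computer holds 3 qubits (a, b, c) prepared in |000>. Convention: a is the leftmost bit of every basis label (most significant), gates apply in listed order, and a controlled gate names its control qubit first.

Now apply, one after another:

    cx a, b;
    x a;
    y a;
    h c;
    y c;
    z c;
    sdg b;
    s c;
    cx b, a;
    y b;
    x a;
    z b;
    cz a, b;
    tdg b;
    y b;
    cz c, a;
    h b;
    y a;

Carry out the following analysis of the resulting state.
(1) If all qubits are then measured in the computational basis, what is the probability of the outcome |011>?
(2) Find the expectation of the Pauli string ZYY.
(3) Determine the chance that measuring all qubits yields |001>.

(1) A full measurement returns |011> with probability 1/4.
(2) The expectation value of ZYY is 0.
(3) The probability of measuring |001> is 1/4.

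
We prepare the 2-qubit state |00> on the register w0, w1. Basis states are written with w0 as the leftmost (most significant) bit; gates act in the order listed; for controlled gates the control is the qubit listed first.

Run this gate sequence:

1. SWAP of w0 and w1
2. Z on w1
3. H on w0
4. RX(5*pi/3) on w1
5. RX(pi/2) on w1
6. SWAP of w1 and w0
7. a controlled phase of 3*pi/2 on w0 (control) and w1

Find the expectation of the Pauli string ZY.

The expectation value of ZY is 1/2 - sqrt(3)/4.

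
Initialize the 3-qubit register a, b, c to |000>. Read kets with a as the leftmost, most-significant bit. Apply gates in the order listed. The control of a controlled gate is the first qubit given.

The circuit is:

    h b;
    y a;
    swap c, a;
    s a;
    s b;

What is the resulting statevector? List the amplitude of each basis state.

After the circuit, the state carries amplitude sqrt(2)*I/2 on |001>, -sqrt(2)/2 on |011>, and 0 on every other basis state.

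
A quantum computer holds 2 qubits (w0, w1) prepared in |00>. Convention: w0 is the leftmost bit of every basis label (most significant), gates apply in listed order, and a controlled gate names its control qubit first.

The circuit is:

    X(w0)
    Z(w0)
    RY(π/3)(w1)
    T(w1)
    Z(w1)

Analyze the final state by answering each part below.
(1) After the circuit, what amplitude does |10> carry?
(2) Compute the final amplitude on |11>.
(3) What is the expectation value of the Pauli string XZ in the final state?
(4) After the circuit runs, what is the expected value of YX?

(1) |10> carries amplitude -sqrt(3)/2 in the final state.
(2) The final state's coefficient on |11> equals exp(I*pi/4)/2.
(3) The expectation value of XZ is 0.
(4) The expectation value of YX is 0.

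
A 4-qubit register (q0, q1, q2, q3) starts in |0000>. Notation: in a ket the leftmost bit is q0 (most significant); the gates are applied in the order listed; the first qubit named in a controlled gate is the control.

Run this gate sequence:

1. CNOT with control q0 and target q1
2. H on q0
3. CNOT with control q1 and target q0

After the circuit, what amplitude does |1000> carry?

|1000> carries amplitude sqrt(2)/2 in the final state.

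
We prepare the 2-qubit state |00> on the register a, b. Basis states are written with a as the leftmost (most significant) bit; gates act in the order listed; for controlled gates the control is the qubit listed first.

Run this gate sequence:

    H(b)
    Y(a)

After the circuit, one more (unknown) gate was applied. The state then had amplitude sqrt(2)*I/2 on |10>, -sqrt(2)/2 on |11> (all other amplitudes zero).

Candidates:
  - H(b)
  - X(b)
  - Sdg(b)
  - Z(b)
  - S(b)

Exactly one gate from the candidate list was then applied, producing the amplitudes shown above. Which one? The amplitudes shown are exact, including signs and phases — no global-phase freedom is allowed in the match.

The unique candidate consistent with the amplitudes is S(b).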